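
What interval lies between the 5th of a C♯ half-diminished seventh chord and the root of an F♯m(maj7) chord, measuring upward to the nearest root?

major 7th

The 5th of C♯ half-diminished seventh is G; the root of F♯m(maj7) is F♯.
From G to F♯ is 11 semitones, exactly the major seventh.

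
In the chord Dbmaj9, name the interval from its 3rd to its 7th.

perfect 5th

Spelling the chord: Db F Ab C Eb.
3rd = F; 7th = C.
Counting 5 letters and 7 half steps from F gives a perfect fifth.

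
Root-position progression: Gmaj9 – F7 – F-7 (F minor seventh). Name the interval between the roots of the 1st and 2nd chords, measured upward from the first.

The roots are G and F.
G up to F is 10 semitones, a half step narrower than a major seventh, so the interval is minor.

minor seventh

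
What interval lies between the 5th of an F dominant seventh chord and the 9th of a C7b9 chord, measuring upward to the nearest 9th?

The 5th of F dominant seventh is C; the 9th of C7b9 is Db.
From C to Db: 1 semitone over a second = minor.

minor second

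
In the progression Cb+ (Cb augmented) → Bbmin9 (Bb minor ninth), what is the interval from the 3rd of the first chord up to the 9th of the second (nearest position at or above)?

major sixth

Cb+ (Cb augmented) has Eb as its 3rd, and Bbmin9 (Bb minor ninth) has C as its 9th.
Eb up to C spans 6 letter names and 9 semitones — a major sixth.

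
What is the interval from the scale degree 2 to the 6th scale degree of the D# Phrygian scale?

perfect 5th

The scale runs D# E F# G# A# B C#.
That puts E below B.
Counting 5 letters and 7 half steps from E gives a perfect fifth.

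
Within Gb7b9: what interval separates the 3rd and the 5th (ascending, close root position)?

minor third

The chord tones of Gb dominant seventh flat nine are Gb Bb Db Fb Abb.
That puts Bb below Db.
3 letter names make it a third; at 3 semitones (a half step narrower than major) the quality is minor.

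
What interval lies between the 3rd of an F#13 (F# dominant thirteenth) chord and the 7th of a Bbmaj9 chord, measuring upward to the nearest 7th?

diminished octave

The 3rd of F#13 (F# dominant thirteenth) is A#; the 7th of Bbmaj9 is A.
A# up to A is 11 semitones, a half step narrower than a perfect octave, so the interval is diminished.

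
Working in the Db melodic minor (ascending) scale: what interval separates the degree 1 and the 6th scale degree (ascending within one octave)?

major sixth

Spelling the Db melodic minor (ascending) scale: Db Eb Fb Gb Ab Bb C.
Degree 1 = Db; degree 6 = Bb.
Db up to Bb spans 6 letter names and 9 semitones — a major sixth.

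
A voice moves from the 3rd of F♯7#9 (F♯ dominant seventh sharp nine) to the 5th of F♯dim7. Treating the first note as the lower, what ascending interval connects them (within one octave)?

F♯7#9 (F♯ dominant seventh sharp nine) has A♯ as its 3rd, and F♯dim7 has C as its 5th.
From A♯ to C: 2 semitones over a third = diminished.

diminished third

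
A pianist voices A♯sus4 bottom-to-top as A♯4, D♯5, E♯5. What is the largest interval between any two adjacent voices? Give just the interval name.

perfect fourth

Adjacent intervals: A♯4→D♯5 = perfect fourth; D♯5→E♯5 = major second.
The largest is A♯4 to D♯5, a perfect fourth (5 semitones).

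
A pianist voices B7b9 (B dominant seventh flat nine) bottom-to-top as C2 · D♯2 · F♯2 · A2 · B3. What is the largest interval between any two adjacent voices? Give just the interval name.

major ninth

Adjacent intervals: C2→D♯2 = augmented second; D♯2→F♯2 = minor third; F♯2→A2 = minor third; A2→B3 = major ninth.
The largest is A2 to B3, a major ninth (14 semitones).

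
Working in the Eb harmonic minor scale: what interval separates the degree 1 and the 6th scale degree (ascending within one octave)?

Spelling the Eb harmonic minor scale: Eb F Gb Ab Bb Cb D.
So we need the interval from Eb up to Cb.
6 letter names make it a sixth; at 8 semitones (a half step narrower than major) the quality is minor.

minor sixth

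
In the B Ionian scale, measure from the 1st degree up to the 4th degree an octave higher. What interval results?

B major: B C♯ D♯ E F♯ G♯ A♯.
The 1st degree is B and the degree 4 (up an octave) is E.
B up to E spans 11 letter names and 17 semitones — a perfect eleventh.

perfect 11th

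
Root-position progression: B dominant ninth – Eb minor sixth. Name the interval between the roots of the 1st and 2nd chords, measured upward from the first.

d4

The roots are B and Eb.
From B to Eb: 4 semitones over a fourth = diminished.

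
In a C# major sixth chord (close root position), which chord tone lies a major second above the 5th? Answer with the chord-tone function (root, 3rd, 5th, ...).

6th

The chord tones of C#6 are C#, E#, G#, A#.
The 5th is G#. A major second above G# is A#.
A# is the chord's 6th.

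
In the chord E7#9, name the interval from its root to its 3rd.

E dominant seventh sharp nine: E-G♯-B-D-F𝄪.
Root = E; 3rd = G♯.
Counting 3 letters and 4 half steps from E gives a major third.

M3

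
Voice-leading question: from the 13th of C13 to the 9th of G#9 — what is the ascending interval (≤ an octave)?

The 13th of C13 is A; the 9th of G#9 is A#.
From A to A#: 1 semitone over a unison = augmented.

A1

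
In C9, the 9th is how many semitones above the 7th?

4

C9: C E G Bb D.
Bb to D is a major third: 4 semitones.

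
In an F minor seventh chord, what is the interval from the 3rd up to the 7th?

Fm7: F-A♭-C-E♭.
The 3rd is A♭ and the 7th is E♭.
Counting 5 letters and 7 half steps from A♭ gives a perfect fifth.

perfect 5th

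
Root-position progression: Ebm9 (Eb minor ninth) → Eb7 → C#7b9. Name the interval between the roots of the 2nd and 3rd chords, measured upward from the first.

The roots are Eb and C#.
Eb up to C# is 10 semitones, a half step wider than a major sixth, so the interval is augmented.

augmented 6th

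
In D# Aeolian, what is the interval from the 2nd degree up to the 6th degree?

Spelling D# Aeolian: D# E# F# G# A# B C#.
2nd degree = E#; 6th degree = B.
From E# to B: 6 semitones over a fifth = diminished.

d5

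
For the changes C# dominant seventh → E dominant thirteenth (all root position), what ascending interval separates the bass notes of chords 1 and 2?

minor third

The roots are C# and E.
From C# to E: 3 semitones over a third = minor.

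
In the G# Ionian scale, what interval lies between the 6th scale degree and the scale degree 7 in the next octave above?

major 9th

Spelling the G# Ionian scale: G# A# B# C# D# E# F##.
So we need the interval from E# up to F##.
E# up to F## spans 9 letter names and 14 semitones — a major ninth.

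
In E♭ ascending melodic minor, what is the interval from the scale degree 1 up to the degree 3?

minor 3rd

E♭ melodic minor: E♭ F G♭ A♭ B♭ C D.
Scale degree 1 = E♭; scale degree 3 = G♭.
From E♭ to G♭: 3 semitones over a third = minor.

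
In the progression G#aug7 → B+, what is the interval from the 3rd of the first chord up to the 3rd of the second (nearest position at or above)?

The 3rd of G#aug7 is B#; the 3rd of B+ is D#.
3 letter names make it a third; at 3 semitones (a half step narrower than major) the quality is minor.

m3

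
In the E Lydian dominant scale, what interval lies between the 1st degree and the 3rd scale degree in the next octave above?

Spelling the E Lydian dominant scale: E F# G# A# B C# D.
That puts E below G#.
From E to G# is 16 semitones, exactly the major tenth.

major tenth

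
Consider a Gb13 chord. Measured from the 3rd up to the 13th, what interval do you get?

The chord tones of Gb13 (Gb dominant thirteenth) are Gb–Bb–Db–Fb–Ab–Eb.
That puts Bb below Eb.
From Bb to Eb is 17 semitones, exactly the perfect eleventh.

perfect 11th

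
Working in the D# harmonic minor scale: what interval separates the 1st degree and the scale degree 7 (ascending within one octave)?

major seventh

D# harmonic minor: D# E# F# G# A# B C##.
So we need the interval from D# up to C##.
From D# to C## is 11 semitones, exactly the major seventh.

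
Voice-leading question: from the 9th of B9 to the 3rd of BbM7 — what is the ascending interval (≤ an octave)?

B9 has C# as its 9th, and BbM7 has D as its 3rd.
2 letter names make it a second; at 1 semitone (a half step narrower than major) the quality is minor.

m2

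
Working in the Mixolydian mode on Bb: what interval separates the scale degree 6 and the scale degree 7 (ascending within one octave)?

Spelling the Mixolydian mode on Bb: Bb C D Eb F G Ab.
That puts G below Ab.
From G to Ab: 1 semitone over a second = minor.

minor 2nd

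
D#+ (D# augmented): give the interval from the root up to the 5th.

augmented fifth

The chord tones of D# augmented are D#-F##-A##.
That puts D# below A##.
5 letter names make it a fifth; at 8 semitones (a half step wider than perfect) the quality is augmented.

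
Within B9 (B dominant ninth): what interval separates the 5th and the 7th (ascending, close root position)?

B9 (B dominant ninth): B, D#, F#, A, C#.
That puts F# below A.
3 letter names make it a third; at 3 semitones (a half step narrower than major) the quality is minor.

m3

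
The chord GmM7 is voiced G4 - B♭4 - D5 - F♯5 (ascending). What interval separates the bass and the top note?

M7

The outer voices are G4 and F♯5.
G up to F♯ spans 7 letter names and 11 semitones — a major seventh.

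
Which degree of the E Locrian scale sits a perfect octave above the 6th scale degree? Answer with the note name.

The scale is E F G A B♭ C D.
The 6th scale degree is C; a perfect octave above that is C — scale degree 6.

C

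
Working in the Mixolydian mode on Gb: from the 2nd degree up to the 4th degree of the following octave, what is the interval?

minor tenth

The scale runs Gb Ab Bb Cb Db Eb Fb.
So we need the interval from Ab up to Cb.
10 letter names make it a tenth; at 15 semitones (a half step narrower than major) the quality is minor.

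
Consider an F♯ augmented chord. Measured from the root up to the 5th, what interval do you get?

The chord tones of F♯aug are F♯, A♯, C𝄪.
Root = F♯; 5th = C𝄪.
F♯ up to C𝄪 is 8 semitones, a half step wider than a perfect fifth, so the interval is augmented.

augmented fifth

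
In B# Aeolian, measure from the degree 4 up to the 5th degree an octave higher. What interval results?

The scale runs B# C## D# E# F## G# A#.
So we need the interval from E# up to F##.
E# up to F## spans 9 letter names and 14 semitones — a major ninth.

major ninth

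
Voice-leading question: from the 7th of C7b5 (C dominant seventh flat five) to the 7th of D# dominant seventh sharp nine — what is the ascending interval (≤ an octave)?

augmented 2nd

C7b5 (C dominant seventh flat five) has Bb as its 7th, and D# dominant seventh sharp nine has C# as its 7th.
2 letter names make it a second; at 3 semitones (a half step wider than major) the quality is augmented.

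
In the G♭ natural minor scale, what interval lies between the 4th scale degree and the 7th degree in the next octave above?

P11

G♭ natural minor: G♭ A♭ B𝄫 C♭ D♭ E𝄫 F♭.
So we need the interval from C♭ up to F♭.
Counting 11 letters and 17 half steps from C♭ gives a perfect eleventh.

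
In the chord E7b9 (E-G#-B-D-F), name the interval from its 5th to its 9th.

diminished fifth

That puts B below F.
From B to F: 6 semitones over a fifth = diminished.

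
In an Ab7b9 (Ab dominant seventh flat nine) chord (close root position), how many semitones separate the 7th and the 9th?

3

Spelling the chord: Ab, C, Eb, Gb, Bbb.
Gb to Bbb is a minor third: 3 semitones.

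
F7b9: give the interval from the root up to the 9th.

The chord tones of F7b9 (F dominant seventh flat nine) are F, A, C, Eb, Gb.
Root = F; 9th = Gb.
From F to Gb: 13 semitones over a ninth = minor.

minor ninth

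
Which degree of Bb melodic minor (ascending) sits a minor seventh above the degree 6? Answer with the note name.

The scale is Bb C Db Eb F G A.
The degree 6 is G; a minor seventh above that is F — scale degree 5.

F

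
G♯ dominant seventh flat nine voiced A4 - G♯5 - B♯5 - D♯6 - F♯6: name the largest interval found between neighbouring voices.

M7

Adjacent intervals: A4→G♯5 = major seventh; G♯5→B♯5 = major third; B♯5→D♯6 = minor third; D♯6→F♯6 = minor third.
The largest is A4 to G♯5, a major seventh (11 semitones).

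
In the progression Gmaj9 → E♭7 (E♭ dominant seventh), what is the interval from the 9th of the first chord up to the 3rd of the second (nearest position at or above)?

Gmaj9 has A as its 9th, and E♭7 (E♭ dominant seventh) has G as its 3rd.
A up to G is 10 semitones, a half step narrower than a major seventh, so the interval is minor.

minor seventh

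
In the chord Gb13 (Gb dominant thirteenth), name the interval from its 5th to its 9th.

Spelling the chord: Gb-Bb-Db-Fb-Ab-Eb.
That puts Db below Ab.
From Db to Ab is 7 semitones, exactly the perfect fifth.

perfect fifth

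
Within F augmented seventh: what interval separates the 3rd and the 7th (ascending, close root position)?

Faug7 is spelled F A C# Eb.
3rd = A; 7th = Eb.
From A to Eb: 6 semitones over a fifth = diminished.
That tritone between 3rd and 7th is what gives the dominant seventh its pull toward resolution.

diminished fifth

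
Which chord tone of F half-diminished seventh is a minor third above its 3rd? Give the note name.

Cb

Fø7 is spelled F Ab Cb Eb.
The 3rd is Ab. A minor third above Ab is Cb.
Cb is the chord's 5th.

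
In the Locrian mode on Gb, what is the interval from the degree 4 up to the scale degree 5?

Spelling the Locrian mode on Gb: Gb Abb Bbb Cb Dbb Ebb Fb.
The degree 4 is Cb and the 5th degree is Dbb.
Cb up to Dbb is 1 semitone, a half step narrower than a major second, so the interval is minor.

minor 2nd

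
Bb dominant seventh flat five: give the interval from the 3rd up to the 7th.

Bb7b5: Bb-D-Fb-Ab.
3rd = D; 7th = Ab.
D up to Ab is 6 semitones, a half step narrower than a perfect fifth, so the interval is diminished.

diminished fifth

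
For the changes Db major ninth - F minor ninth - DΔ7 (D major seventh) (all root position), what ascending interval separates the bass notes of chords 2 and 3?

The roots are F and D.
Counting 6 letters and 9 half steps from F gives a major sixth.

M6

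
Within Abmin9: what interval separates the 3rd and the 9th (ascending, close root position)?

M7

Abm9 is spelled Ab, Cb, Eb, Gb, Bb.
3rd = Cb; 9th = Bb.
Cb up to Bb spans 7 letter names and 11 semitones — a major seventh.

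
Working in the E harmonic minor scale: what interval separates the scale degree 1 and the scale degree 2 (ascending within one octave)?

The scale runs E F# G A B C D#.
Scale degree 1 = E; degree 2 = F#.
From E to F# is 2 semitones, exactly the major second.

major second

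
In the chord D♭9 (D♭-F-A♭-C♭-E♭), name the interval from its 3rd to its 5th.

minor third

That puts F below A♭.
From F to A♭: 3 semitones over a third = minor.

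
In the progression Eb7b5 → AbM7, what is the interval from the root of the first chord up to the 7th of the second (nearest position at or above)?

major 3rd

Eb7b5 has Eb as its root, and AbM7 has G as its 7th.
From Eb to G is 4 semitones, exactly the major third.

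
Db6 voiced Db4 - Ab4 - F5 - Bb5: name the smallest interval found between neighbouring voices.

P4

Adjacent intervals: Db4→Ab4 = perfect fifth; Ab4→F5 = major sixth; F5→Bb5 = perfect fourth.
The smallest is F5 to Bb5, a perfect fourth (5 semitones).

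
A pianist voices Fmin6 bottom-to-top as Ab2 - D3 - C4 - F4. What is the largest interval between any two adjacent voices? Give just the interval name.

Adjacent intervals: Ab2→D3 = augmented fourth; D3→C4 = minor seventh; C4→F4 = perfect fourth.
The largest is D3 to C4, a minor seventh (10 semitones).

minor seventh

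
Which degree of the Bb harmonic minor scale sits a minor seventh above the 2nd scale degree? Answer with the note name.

Bb

The scale is Bb C Db Eb F Gb A.
The 2nd scale degree is C; a minor seventh above that is Bb — scale degree 1.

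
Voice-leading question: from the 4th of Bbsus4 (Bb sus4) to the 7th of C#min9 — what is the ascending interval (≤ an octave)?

augmented 5th

Bbsus4 (Bb sus4) has Eb as its 4th, and C#min9 has B as its 7th.
5 letter names make it a fifth; at 8 semitones (a half step wider than perfect) the quality is augmented.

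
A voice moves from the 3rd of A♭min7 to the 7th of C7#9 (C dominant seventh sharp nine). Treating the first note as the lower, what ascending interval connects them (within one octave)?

major seventh

A♭min7 has C♭ as its 3rd, and C7#9 (C dominant seventh sharp nine) has B♭ as its 7th.
C♭ up to B♭ spans 7 letter names and 11 semitones — a major seventh.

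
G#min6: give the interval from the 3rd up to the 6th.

The chord tones of G#min6 are G#–B–D#–E#.
The 3rd is B and the 6th is E#.
4 letter names make it a fourth; at 6 semitones (a half step wider than perfect) the quality is augmented.

augmented fourth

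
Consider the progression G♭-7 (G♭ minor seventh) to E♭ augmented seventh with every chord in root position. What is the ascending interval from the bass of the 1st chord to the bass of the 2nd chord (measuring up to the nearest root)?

The roots are G♭ and E♭.
G♭ up to E♭ spans 6 letter names and 9 semitones — a major sixth.

major sixth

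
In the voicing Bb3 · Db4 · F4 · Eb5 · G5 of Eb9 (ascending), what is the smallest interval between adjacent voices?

minor third

Adjacent intervals: Bb3→Db4 = minor third; Db4→F4 = major third; F4→Eb5 = minor seventh; Eb5→G5 = major third.
The smallest is Bb3 to Db4, a minor third (3 semitones).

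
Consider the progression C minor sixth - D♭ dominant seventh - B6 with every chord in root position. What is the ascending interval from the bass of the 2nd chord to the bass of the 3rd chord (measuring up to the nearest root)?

augmented sixth

The roots are D♭ and B.
From D♭ to B: 10 semitones over a sixth = augmented.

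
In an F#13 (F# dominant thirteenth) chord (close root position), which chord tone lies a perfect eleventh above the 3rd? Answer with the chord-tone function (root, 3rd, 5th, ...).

F#13: F#–A#–C#–E–G#–D#.
The 3rd is A#. A perfect eleventh above A# is D#.
D# is the chord's 13th.

13th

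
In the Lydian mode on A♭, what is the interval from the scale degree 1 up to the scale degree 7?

The scale runs A♭ B♭ C D E♭ F G.
The scale degree 1 is A♭ and the degree 7 is G.
From A♭ to G is 11 semitones, exactly the major seventh.

M7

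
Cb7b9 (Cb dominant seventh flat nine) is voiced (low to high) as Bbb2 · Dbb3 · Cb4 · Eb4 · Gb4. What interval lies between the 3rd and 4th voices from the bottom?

major third

Those voices are Cb4 and Eb4.
From Cb to Eb is 4 semitones, exactly the major third.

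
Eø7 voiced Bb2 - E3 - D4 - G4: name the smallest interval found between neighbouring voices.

Adjacent intervals: Bb2→E3 = augmented fourth; E3→D4 = minor seventh; D4→G4 = perfect fourth.
The smallest is D4 to G4, a perfect fourth (5 semitones).

perfect fourth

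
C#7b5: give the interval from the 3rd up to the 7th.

Spelling the chord: C# E# G B.
That puts E# below B.
E# up to B is 6 semitones, a half step narrower than a perfect fifth, so the interval is diminished.

diminished fifth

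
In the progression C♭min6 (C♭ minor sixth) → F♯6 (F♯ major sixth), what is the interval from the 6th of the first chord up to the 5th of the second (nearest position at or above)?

augmented third

The 6th of C♭min6 (C♭ minor sixth) is A♭; the 5th of F♯6 (F♯ major sixth) is C♯.
A♭ up to C♯ is 5 semitones, a half step wider than a major third, so the interval is augmented.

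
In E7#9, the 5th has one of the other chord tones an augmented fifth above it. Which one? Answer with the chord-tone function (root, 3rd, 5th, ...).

E7#9 (E dominant seventh sharp nine) is spelled E-G#-B-D-F##.
The 5th is B. An augmented fifth above B is F##.
F## is the chord's 9th.

9th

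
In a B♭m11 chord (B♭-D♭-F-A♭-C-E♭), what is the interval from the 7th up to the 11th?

So we need the interval from A♭ up to E♭.
A♭ up to E♭ spans 5 letter names and 7 semitones — a perfect fifth.

perfect 5th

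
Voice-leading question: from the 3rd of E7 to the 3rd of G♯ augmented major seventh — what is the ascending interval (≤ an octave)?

major 3rd

The 3rd of E7 is G♯; the 3rd of G♯ augmented major seventh is B♯.
G♯ up to B♯ spans 3 letter names and 4 semitones — a major third.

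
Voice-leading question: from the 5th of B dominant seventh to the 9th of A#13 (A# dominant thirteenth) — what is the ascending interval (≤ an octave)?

B dominant seventh has F# as its 5th, and A#13 (A# dominant thirteenth) has B# as its 9th.
4 letter names make it a fourth; at 6 semitones (a half step wider than perfect) the quality is augmented.

augmented 4th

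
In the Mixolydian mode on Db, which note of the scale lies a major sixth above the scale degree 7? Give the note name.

Ab

The scale is Db Eb F Gb Ab Bb Cb.
The scale degree 7 is Cb; a major sixth above that is Ab — scale degree 5.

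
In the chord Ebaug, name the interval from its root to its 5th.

augmented fifth

Eb+: Eb, G, B.
The root is Eb and the 5th is B.
Eb up to B is 8 semitones, a half step wider than a perfect fifth, so the interval is augmented.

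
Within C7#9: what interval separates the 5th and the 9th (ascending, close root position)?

augmented fifth

The chord tones of C7#9 (C dominant seventh sharp nine) are C-E-G-Bb-D#.
The 5th is G and the 9th is D#.
From G to D#: 8 semitones over a fifth = augmented.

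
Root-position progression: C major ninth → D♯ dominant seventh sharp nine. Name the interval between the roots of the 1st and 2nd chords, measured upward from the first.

The roots are C and D♯.
2 letter names make it a second; at 3 semitones (a half step wider than major) the quality is augmented.

augmented 2nd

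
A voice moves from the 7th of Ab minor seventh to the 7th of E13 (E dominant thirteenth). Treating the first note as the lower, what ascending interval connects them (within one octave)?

augmented 5th

The 7th of Ab minor seventh is Gb; the 7th of E13 (E dominant thirteenth) is D.
Gb up to D is 8 semitones, a half step wider than a perfect fifth, so the interval is augmented.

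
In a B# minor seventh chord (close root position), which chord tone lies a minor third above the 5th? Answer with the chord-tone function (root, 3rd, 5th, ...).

7th

B#min7 (B# minor seventh): B# D# F## A#.
The 5th is F##. A minor third above F## is A#.
A# is the chord's 7th.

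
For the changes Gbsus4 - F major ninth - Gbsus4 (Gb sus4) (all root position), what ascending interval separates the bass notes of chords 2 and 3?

The roots are F and Gb.
From F to Gb: 1 semitone over a second = minor.

minor 2nd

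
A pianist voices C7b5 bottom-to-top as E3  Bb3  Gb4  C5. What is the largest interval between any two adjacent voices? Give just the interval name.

minor 6th

Adjacent intervals: E3→Bb3 = diminished fifth; Bb3→Gb4 = minor sixth; Gb4→C5 = augmented fourth.
The largest is Bb3 to Gb4, a minor sixth (8 semitones).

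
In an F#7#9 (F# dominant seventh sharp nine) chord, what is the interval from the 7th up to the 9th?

augmented third

Spelling the chord: F#–A#–C#–E–G##.
The 7th is E and the 9th is G##.
From E to G##: 5 semitones over a third = augmented.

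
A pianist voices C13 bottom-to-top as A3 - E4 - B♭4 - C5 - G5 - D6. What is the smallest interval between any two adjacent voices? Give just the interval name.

major second

Adjacent intervals: A3→E4 = perfect fifth; E4→B♭4 = diminished fifth; B♭4→C5 = major second; C5→G5 = perfect fifth; G5→D6 = perfect fifth.
The smallest is B♭4 to C5, a major second (2 semitones).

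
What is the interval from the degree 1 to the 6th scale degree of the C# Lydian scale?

The scale runs C# D# E# F## G# A# B#.
The degree 1 is C# and the 6th scale degree is A#.
C# up to A# spans 6 letter names and 9 semitones — a major sixth.

major sixth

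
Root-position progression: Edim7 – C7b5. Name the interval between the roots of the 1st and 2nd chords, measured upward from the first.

The roots are E and C.
6 letter names make it a sixth; at 8 semitones (a half step narrower than major) the quality is minor.

minor sixth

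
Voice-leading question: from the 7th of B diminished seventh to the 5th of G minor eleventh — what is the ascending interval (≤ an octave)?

A4

B diminished seventh has Ab as its 7th, and G minor eleventh has D as its 5th.
Ab up to D is 6 semitones, a half step wider than a perfect fourth, so the interval is augmented.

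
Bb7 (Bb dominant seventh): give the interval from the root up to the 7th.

The chord tones of Bb7 (Bb dominant seventh) are Bb–D–F–Ab.
Root = Bb; 7th = Ab.
From Bb to Ab: 10 semitones over a seventh = minor.

minor 7th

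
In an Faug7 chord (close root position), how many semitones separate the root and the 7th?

Spelling the chord: F-A-C♯-E♭.
F to E♭ is a minor seventh: 10 semitones.

10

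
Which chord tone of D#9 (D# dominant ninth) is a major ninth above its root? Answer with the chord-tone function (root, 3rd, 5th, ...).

9th

Spelling the chord: D#, F##, A#, C#, E#.
The root is D#. A major ninth above D# is E#.
E# is the chord's 9th.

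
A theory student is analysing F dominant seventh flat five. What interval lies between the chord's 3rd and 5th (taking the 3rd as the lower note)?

F7b5 (F dominant seventh flat five) is spelled F, A, Cb, Eb.
The 3rd is A and the 5th is Cb.
A up to Cb is 2 semitones, a whole step narrower than a major third, so the interval is diminished.

d3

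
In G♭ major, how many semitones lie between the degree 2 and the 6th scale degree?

7

The scale is G♭ A♭ B♭ C♭ D♭ E♭ F.
A♭ up to E♭ is a perfect fifth — 7 semitones.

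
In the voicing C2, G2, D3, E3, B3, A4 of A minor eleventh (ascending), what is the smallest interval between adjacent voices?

major 2nd

Adjacent intervals: C2→G2 = perfect fifth; G2→D3 = perfect fifth; D3→E3 = major second; E3→B3 = perfect fifth; B3→A4 = minor seventh.
The smallest is D3 to E3, a major second (2 semitones).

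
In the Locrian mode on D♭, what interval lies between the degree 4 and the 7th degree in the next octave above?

perfect eleventh

Spelling the Locrian mode on D♭: D♭ E𝄫 F♭ G♭ A𝄫 B𝄫 C♭.
Degree 4 = G♭; 7th scale degree (up an octave) = C♭.
G♭ up to C♭ spans 11 letter names and 17 semitones — a perfect eleventh.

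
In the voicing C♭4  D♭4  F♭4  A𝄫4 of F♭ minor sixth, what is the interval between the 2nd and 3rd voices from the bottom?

minor 3rd

Those voices are D♭4 and F♭4.
3 letter names make it a third; at 3 semitones (a half step narrower than major) the quality is minor.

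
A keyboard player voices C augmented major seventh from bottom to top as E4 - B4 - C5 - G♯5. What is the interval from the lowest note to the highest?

major tenth

The outer voices are E4 and G♯5.
E up to G♯ spans 10 letter names and 16 semitones — a major tenth.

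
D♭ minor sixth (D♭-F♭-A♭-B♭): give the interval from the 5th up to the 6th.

M2

So we need the interval from A♭ up to B♭.
A♭ up to B♭ spans 2 letter names and 2 semitones — a major second.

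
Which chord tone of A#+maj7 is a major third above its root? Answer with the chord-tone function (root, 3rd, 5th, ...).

3rd

A#maj7#5 (A# augmented major seventh): A# C## E## G##.
The root is A#. A major third above A# is C##.
C## is the chord's 3rd.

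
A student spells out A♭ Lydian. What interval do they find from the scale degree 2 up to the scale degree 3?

The scale runs A♭ B♭ C D E♭ F G.
Scale degree 2 = B♭; degree 3 = C.
Counting 2 letters and 2 half steps from B♭ gives a major second.

major second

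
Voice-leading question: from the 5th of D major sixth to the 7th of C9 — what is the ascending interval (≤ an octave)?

The 5th of D major sixth is A; the 7th of C9 is B♭.
2 letter names make it a second; at 1 semitone (a half step narrower than major) the quality is minor.

m2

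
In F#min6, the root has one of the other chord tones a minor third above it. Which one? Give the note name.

A

F#m6 (F# minor sixth): F#, A, C#, D#.
The root is F#. A minor third above F# is A.
A is the chord's 3rd.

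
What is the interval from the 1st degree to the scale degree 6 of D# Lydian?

major 6th

The scale runs D# E# F## G## A# B# C##.
1st degree = D#; scale degree 6 = B#.
Counting 6 letters and 9 half steps from D# gives a major sixth.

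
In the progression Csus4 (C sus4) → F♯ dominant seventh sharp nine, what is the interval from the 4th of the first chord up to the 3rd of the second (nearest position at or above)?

The 4th of Csus4 (C sus4) is F; the 3rd of F♯ dominant seventh sharp nine is A♯.
3 letter names make it a third; at 5 semitones (a half step wider than major) the quality is augmented.

augmented third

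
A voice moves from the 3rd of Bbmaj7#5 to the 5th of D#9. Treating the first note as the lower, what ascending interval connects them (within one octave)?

Bbmaj7#5 has D as its 3rd, and D#9 has A# as its 5th.
D up to A# is 8 semitones, a half step wider than a perfect fifth, so the interval is augmented.

augmented 5th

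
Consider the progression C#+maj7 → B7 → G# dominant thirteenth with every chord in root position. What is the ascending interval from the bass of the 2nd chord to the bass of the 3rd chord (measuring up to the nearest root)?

major sixth

The roots are B and G#.
B up to G# spans 6 letter names and 9 semitones — a major sixth.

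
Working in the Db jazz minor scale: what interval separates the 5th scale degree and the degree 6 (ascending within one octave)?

Db melodic minor: Db Eb Fb Gb Ab Bb C.
5th scale degree = Ab; degree 6 = Bb.
From Ab to Bb is 2 semitones, exactly the major second.

major 2nd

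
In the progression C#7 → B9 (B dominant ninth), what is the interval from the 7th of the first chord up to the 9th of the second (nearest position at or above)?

M2

C#7 has B as its 7th, and B9 (B dominant ninth) has C# as its 9th.
B up to C# spans 2 letter names and 2 semitones — a major second.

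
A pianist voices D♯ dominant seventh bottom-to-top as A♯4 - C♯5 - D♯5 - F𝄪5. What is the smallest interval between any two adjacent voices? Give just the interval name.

Adjacent intervals: A♯4→C♯5 = minor third; C♯5→D♯5 = major second; D♯5→F𝄪5 = major third.
The smallest is C♯5 to D♯5, a major second (2 semitones).

major second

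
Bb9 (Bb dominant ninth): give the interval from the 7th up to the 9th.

M3

Bb dominant ninth: Bb-D-F-Ab-C.
The 7th is Ab and the 9th is C.
From Ab to C is 4 semitones, exactly the major third.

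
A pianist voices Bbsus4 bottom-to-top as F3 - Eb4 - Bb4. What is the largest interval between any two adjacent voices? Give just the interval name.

Adjacent intervals: F3→Eb4 = minor seventh; Eb4→Bb4 = perfect fifth.
The largest is F3 to Eb4, a minor seventh (10 semitones).

minor seventh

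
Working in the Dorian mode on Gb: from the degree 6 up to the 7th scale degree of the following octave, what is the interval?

The scale runs Gb Ab Bbb Cb Db Eb Fb.
So we need the interval from Eb up to Fb.
Eb up to Fb is 13 semitones, a half step narrower than a major ninth, so the interval is minor.

minor ninth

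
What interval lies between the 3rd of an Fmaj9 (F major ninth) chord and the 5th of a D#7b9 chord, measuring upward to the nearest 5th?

A1

Fmaj9 (F major ninth) has A as its 3rd, and D#7b9 has A# as its 5th.
1 letter names make it a unison; at 1 semitone (a half step wider than perfect) the quality is augmented.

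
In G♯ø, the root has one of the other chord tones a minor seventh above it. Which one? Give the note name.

The chord tones of G♯ half-diminished seventh are G♯, B, D, F♯.
The root is G♯. A minor seventh above G♯ is F♯.
F♯ is the chord's 7th.

F#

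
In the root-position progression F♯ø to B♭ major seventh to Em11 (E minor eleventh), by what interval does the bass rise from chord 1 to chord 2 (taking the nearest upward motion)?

d4

The roots are F♯ and B♭.
From F♯ to B♭: 4 semitones over a fourth = diminished.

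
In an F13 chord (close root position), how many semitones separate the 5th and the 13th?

14

The chord tones of F dominant thirteenth are F, A, C, Eb, G, D.
C to D is a major ninth: 14 semitones.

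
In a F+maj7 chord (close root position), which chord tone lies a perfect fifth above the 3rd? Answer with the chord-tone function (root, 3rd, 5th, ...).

The chord tones of F+maj7 are F–A–C#–E.
The 3rd is A. A perfect fifth above A is E.
E is the chord's 7th.

7th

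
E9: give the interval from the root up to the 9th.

major 9th

The chord tones of E9 (E dominant ninth) are E G♯ B D F♯.
That puts E below F♯.
E up to F♯ spans 9 letter names and 14 semitones — a major ninth.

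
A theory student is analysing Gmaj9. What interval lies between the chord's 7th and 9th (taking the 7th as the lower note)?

Gmaj9 is spelled G–B–D–F#–A.
That puts F# below A.
3 letter names make it a third; at 3 semitones (a half step narrower than major) the quality is minor.

minor third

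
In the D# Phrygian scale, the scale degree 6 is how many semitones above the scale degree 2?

7

The scale is D# E F# G# A# B C#.
E up to B is a perfect fifth — 7 semitones.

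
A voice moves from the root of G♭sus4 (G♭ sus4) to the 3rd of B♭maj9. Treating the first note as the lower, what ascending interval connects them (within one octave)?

augmented fifth

G♭sus4 (G♭ sus4) has G♭ as its root, and B♭maj9 has D as its 3rd.
5 letter names make it a fifth; at 8 semitones (a half step wider than perfect) the quality is augmented.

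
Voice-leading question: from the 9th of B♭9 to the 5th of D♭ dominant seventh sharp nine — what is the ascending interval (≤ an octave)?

minor sixth

B♭9 has C as its 9th, and D♭ dominant seventh sharp nine has A♭ as its 5th.
C up to A♭ is 8 semitones, a half step narrower than a major sixth, so the interval is minor.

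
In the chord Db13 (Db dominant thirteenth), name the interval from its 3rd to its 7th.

Spelling the chord: Db–F–Ab–Cb–Eb–Bb.
3rd = F; 7th = Cb.
5 letter names make it a fifth; at 6 semitones (a half step narrower than perfect) the quality is diminished.

diminished 5th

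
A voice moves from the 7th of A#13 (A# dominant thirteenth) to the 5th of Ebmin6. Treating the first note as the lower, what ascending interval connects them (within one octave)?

diminished third

A#13 (A# dominant thirteenth) has G# as its 7th, and Ebmin6 has Bb as its 5th.
From G# to Bb: 2 semitones over a third = diminished.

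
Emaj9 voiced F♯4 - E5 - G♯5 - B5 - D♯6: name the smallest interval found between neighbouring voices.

Adjacent intervals: F♯4→E5 = minor seventh; E5→G♯5 = major third; G♯5→B5 = minor third; B5→D♯6 = major third.
The smallest is G♯5 to B5, a minor third (3 semitones).

minor third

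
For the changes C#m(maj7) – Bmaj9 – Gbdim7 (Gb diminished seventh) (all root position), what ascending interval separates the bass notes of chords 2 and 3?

The roots are B and Gb.
From B to Gb: 7 semitones over a sixth = diminished.

diminished 6th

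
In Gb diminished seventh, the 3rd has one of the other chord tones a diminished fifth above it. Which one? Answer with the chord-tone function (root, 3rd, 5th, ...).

Spelling the chord: Gb–Bbb–Dbb–Fbb.
The 3rd is Bbb. A diminished fifth above Bbb is Fbb.
Fbb is the chord's 7th.

7th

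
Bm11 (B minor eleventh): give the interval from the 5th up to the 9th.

The chord tones of Bm11 are B-D-F#-A-C#-E.
That puts F# below C#.
Counting 5 letters and 7 half steps from F# gives a perfect fifth.

perfect fifth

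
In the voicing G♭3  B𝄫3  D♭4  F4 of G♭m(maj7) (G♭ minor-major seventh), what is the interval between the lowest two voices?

Those voices are G♭3 and B𝄫3.
3 letter names make it a third; at 3 semitones (a half step narrower than major) the quality is minor.

m3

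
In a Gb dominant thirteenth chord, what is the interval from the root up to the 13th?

major thirteenth

Gb13 (Gb dominant thirteenth) is spelled Gb, Bb, Db, Fb, Ab, Eb.
The root is Gb and the 13th is Eb.
From Gb to Eb is 21 semitones, exactly the major thirteenth.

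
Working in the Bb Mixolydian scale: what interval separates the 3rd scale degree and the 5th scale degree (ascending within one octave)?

Bb mixolydian: Bb C D Eb F G Ab.
That puts D below F.
From D to F: 3 semitones over a third = minor.

minor 3rd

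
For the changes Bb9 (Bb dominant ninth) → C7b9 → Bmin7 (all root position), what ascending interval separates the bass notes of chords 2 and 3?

major seventh

The roots are C and B.
Counting 7 letters and 11 half steps from C gives a major seventh.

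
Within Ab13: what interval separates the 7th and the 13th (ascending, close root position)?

major seventh

Spelling the chord: Ab-C-Eb-Gb-Bb-F.
7th = Gb; 13th = F.
Gb up to F spans 7 letter names and 11 semitones — a major seventh.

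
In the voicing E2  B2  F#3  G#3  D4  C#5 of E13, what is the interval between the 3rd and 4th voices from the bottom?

M2

Those voices are F#3 and G#3.
F# up to G# spans 2 letter names and 2 semitones — a major second.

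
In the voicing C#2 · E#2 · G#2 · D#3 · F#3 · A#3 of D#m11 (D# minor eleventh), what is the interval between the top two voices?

Those voices are F#3 and A#3.
F# up to A# spans 3 letter names and 4 semitones — a major third.

major third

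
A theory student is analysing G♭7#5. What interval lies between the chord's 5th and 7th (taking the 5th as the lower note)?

The chord tones of G♭+7 are G♭ B♭ D F♭.
5th = D; 7th = F♭.
From D to F♭: 2 semitones over a third = diminished.

diminished third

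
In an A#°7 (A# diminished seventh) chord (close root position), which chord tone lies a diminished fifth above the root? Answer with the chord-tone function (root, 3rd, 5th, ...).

5th

The chord tones of A#°7 are A#, C#, E, G.
The root is A#. A diminished fifth above A# is E.
E is the chord's 5th.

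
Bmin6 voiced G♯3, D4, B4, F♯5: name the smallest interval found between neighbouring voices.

Adjacent intervals: G♯3→D4 = diminished fifth; D4→B4 = major sixth; B4→F♯5 = perfect fifth.
The smallest is G♯3 to D4, a diminished fifth (6 semitones).

diminished fifth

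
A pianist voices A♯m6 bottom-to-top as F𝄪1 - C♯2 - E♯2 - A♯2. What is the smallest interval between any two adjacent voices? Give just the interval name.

major third

Adjacent intervals: F𝄪1→C♯2 = diminished fifth; C♯2→E♯2 = major third; E♯2→A♯2 = perfect fourth.
The smallest is C♯2 to E♯2, a major third (4 semitones).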